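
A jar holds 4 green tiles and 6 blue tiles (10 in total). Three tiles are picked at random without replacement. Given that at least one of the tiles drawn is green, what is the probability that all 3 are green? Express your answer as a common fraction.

P(all 3 green) = C(4,3)/C(10,3) = 1/30; P(at least one green) = 1 − C(6,3)/C(10,3) = 5/6.
Since 'all 3 green' ⊆ 'at least one green', P(all 3 | at least one) = 1/30 / 5/6 = 1/25 ≈ 0.0400.

1/25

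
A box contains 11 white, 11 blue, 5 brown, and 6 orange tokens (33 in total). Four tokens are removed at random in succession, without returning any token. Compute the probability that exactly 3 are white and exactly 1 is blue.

Unordered draws without replacement: count favorable combinations over C(33,4).
Favorable = C(11,3) · C(11,1) · C(5,0) · C(6,0) = 1815; total = C(33,4) = 40920.
P = 1815/40920 = 11/248 ≈ 0.0444.

11/248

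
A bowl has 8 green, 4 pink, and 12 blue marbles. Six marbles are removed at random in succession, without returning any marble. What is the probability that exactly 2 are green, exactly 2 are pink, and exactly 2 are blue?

36/437

Unordered draws without replacement: count favorable combinations over C(24,6).
Favorable = C(8,2) · C(4,2) · C(12,2) = 11088; total = C(24,6) = 134596.
P = 11088/134596 = 36/437 ≈ 0.0824.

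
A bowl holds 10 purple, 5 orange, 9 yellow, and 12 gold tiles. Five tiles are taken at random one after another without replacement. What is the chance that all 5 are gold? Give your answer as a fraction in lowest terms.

Unordered draws without replacement: count favorable combinations over C(36,5).
Favorable = C(10,0) · C(5,0) · C(9,0) · C(12,5) = 792; total = C(36,5) = 376992.
P = 792/376992 = 1/476 ≈ 0.0021.

1/476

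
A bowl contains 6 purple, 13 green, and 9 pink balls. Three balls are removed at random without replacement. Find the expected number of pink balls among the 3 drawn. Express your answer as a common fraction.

By linearity of expectation, E[X] = Σ P(draw i is pink); by symmetry each draw (even without replacement) has P(pink) = 9/28.
E[X] = 3 · 9/28 = 27/28 ≈ 0.9643.

27/28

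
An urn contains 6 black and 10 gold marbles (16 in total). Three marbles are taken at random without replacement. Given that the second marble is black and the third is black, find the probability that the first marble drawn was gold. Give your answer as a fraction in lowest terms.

P(first=gold and the second marble is black and the third is black) = (10/16)·(6/15)·(5/14) = 5/56.
P(E) = Σ over first color = 1/28 + 5/56 = 1/8.
By Bayes, P(first=gold | E) = 5/56 / 1/8 = 5/7 ≈ 0.7143.

5/7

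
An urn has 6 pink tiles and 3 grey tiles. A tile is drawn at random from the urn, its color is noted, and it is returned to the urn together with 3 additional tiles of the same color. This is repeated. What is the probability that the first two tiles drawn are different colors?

Either grey then pink, or pink then grey; after the first draw the total is 12.
P = (3/9)·(6/12) + (6/9)·(3/12) = 1/3 ≈ 0.3333.

1/3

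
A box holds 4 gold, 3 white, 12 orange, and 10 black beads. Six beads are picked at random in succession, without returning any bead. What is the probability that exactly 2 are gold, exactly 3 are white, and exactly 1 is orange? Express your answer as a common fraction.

2/13195

Unordered draws without replacement: count favorable combinations over C(29,6).
Favorable = C(4,2) · C(3,3) · C(12,1) · C(10,0) = 72; total = C(29,6) = 475020.
P = 72/475020 = 2/13195 ≈ 0.0002.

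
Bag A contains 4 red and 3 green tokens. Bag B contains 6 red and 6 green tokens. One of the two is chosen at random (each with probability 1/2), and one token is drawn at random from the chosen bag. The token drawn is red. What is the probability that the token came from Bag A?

8/15

P(red | Bag A) = 4/7; P(red | Bag B) = 1/2.
P(red) = 1/2·4/7 + 1/2·1/2 = 15/28.
By Bayes' rule, P(Bag A | red) = 2/7 / 15/28 = 8/15 ≈ 0.5333.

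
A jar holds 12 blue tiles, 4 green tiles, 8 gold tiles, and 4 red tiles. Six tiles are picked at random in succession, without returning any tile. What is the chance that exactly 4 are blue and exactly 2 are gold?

11/299

Unordered draws without replacement: count favorable combinations over C(28,6).
Favorable = C(12,4) · C(4,0) · C(8,2) · C(4,0) = 13860; total = C(28,6) = 376740.
P = 13860/376740 = 11/299 ≈ 0.0368.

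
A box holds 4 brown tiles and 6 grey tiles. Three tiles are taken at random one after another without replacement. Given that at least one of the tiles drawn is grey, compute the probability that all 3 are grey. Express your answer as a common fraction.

P(all 3 grey) = C(6,3)/C(10,3) = 1/6; P(at least one grey) = 1 − C(4,3)/C(10,3) = 29/30.
Since 'all 3 grey' ⊆ 'at least one grey', P(all 3 | at least one) = 1/6 / 29/30 = 5/29 ≈ 0.1724.

5/29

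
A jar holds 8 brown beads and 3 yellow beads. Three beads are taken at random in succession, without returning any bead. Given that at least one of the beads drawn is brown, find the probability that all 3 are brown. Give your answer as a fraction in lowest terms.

P(all 3 brown) = C(8,3)/C(11,3) = 56/165; P(at least one brown) = 1 − C(3,3)/C(11,3) = 164/165.
Since 'all 3 brown' ⊆ 'at least one brown', P(all 3 | at least one) = 56/165 / 164/165 = 14/41 ≈ 0.3415.

14/41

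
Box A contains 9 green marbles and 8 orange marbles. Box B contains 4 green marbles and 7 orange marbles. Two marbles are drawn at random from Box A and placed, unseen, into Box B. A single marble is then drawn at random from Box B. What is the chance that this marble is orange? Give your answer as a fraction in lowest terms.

135/221

Condition on how many of the transferred marbles are orange (from Box A: 8 orange of 17; then Box B has 13 total).
  0 orange: C(8,0)C(9,2)/C(17,2) = 9/34; then P = 7/13
  1 orange: C(8,1)C(9,1)/C(17,2) = 9/17; then P = 8/13
  2 orange: C(8,2)C(9,0)/C(17,2) = 7/34; then P = 9/13
P(orange from Box B) = 135/221 ≈ 0.6109.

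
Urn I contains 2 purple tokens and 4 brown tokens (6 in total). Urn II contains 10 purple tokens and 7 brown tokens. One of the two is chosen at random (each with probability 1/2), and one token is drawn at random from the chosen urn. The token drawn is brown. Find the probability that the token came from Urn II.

P(brown | Urn I) = 2/3; P(brown | Urn II) = 7/17.
P(brown) = 1/2·2/3 + 1/2·7/17 = 55/102.
By Bayes' rule, P(Urn II | brown) = 7/34 / 55/102 = 21/55 ≈ 0.3818.

21/55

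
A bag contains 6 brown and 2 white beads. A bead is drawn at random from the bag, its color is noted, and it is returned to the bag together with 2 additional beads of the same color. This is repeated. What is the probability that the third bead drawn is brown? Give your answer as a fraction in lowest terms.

3/4

Sum over the four possibilities for the first two draws (brown/not-brown each), tracking how the brown count and total change by +2 per draw.
P(third is brown) = 3/4 ≈ 0.7500. (In a Pólya urn every draw has the same marginal probability 6/8.)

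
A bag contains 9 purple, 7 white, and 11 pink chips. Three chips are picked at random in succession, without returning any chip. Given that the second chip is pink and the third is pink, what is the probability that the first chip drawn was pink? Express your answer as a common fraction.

9/25

P(first=pink and the second chip is pink and the third is pink) = (11/27)·(10/26)·(9/25) = 11/195.
P(E) = Σ over first color = 11/195 + 77/1755 + 11/195 = 55/351.
By Bayes, P(first=pink | E) = 11/195 / 55/351 = 9/25 ≈ 0.3600.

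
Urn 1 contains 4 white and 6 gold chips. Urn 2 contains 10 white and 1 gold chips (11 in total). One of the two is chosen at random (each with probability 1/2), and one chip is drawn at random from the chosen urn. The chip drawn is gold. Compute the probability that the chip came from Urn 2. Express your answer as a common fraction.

5/38

P(gold | Urn 1) = 3/5; P(gold | Urn 2) = 1/11.
P(gold) = 1/2·3/5 + 1/2·1/11 = 19/55.
By Bayes' rule, P(Urn 2 | gold) = 1/22 / 19/55 = 5/38 ≈ 0.1316.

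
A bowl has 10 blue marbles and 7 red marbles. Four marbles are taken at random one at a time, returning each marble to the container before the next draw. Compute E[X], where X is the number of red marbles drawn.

28/17

By linearity of expectation, E[X] = Σ P(draw i is red); each independent draw has P(red) = 7/17.
E[X] = 4 · 7/17 = 28/17 ≈ 1.6471.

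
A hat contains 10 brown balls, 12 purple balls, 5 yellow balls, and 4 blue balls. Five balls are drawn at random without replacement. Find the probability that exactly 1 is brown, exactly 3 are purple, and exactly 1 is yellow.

11000/169911

Unordered draws without replacement: count favorable combinations over C(31,5).
Favorable = C(10,1) · C(12,3) · C(5,1) · C(4,0) = 11000; total = C(31,5) = 169911.
P = 11000/169911 = 11000/169911 ≈ 0.0647.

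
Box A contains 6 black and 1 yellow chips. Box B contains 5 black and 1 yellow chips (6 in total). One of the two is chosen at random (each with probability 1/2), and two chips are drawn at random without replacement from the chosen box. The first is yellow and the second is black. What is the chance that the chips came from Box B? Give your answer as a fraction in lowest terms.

7/13

P(E | Box A) = 1/7; P(E | Box B) = 1/6.
P(E) = 1/2·1/7 + 1/2·1/6 = 13/84.
By Bayes' rule, P(Box B | E) = 1/12 / 13/84 = 7/13 ≈ 0.5385.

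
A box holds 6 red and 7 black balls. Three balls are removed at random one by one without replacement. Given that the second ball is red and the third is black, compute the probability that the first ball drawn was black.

P(first=black and the second ball is red and the third is black) = (7/13)·(6/12)·(6/11) = 21/143.
P(E) = Σ over first color = 35/286 + 21/143 = 7/26.
By Bayes, P(first=black | E) = 21/143 / 7/26 = 6/11 ≈ 0.5455.

6/11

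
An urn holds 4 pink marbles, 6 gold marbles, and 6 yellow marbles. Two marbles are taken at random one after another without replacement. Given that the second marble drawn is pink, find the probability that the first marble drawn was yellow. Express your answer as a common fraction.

2/5

P(first=yellow and the second marble drawn is pink) = (6/16)·(4/15) = 1/10.
P(the second marble drawn is pink) = Σ over first color = 1/20 + 1/10 + 1/10 = 1/4.
By Bayes, P(first=yellow | the second marble drawn is pink) = 1/10 / 1/4 = 2/5 ≈ 0.4000.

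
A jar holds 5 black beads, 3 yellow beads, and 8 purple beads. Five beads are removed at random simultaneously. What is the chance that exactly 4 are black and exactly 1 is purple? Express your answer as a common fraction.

Unordered draws without replacement: count favorable combinations over C(16,5).
Favorable = C(5,4) · C(3,0) · C(8,1) = 40; total = C(16,5) = 4368.
P = 40/4368 = 5/546 ≈ 0.0092.

5/546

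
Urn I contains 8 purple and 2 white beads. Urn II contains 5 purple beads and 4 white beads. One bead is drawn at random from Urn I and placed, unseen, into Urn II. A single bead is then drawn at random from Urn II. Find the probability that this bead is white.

21/50

Condition on how many of the transferred beads are white (from Urn I: 2 white of 10; then Urn II has 10 total).
  0 white: C(2,0)C(8,1)/C(10,1) = 4/5; then P = 4/10
  1 white: C(2,1)C(8,0)/C(10,1) = 1/5; then P = 5/10
P(white from Urn II) = 21/50 ≈ 0.4200.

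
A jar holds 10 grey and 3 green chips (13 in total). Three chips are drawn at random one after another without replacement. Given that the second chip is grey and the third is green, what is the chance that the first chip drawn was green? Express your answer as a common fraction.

P(first=green and the second chip is grey and the third is green) = (3/13)·(10/12)·(2/11) = 5/143.
P(E) = Σ over first color = 45/286 + 5/143 = 5/26.
By Bayes, P(first=green | E) = 5/143 / 5/26 = 2/11 ≈ 0.1818.

2/11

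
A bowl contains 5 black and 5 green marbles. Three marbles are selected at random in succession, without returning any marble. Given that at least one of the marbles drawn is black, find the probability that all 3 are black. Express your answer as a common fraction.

1/11

P(all 3 black) = C(5,3)/C(10,3) = 1/12; P(at least one black) = 1 − C(5,3)/C(10,3) = 11/12.
Since 'all 3 black' ⊆ 'at least one black', P(all 3 | at least one) = 1/12 / 11/12 = 1/11 ≈ 0.0909.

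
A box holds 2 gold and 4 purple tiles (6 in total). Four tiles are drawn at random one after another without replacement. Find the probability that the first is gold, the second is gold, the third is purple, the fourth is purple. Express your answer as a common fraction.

1/15

Multiply the conditional probability of each draw in order, without replacement, so each draw removes one from its color and from the total.
P = (2/6) · (1/5) · (4/4) · (3/3) = 1/15 ≈ 0.0667.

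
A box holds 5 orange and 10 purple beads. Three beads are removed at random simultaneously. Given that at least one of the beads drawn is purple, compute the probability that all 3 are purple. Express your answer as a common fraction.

P(all 3 purple) = C(10,3)/C(15,3) = 24/91; P(at least one purple) = 1 − C(5,3)/C(15,3) = 89/91.
Since 'all 3 purple' ⊆ 'at least one purple', P(all 3 | at least one) = 24/91 / 89/91 = 24/89 ≈ 0.2697.

24/89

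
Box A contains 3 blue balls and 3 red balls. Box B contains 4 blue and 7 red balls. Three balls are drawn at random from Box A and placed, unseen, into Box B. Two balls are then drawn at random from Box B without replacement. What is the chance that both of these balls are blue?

Condition on how many of the transferred balls are blue (from Box A: 3 blue of 6; then Box B has 14 total).
  0 blue: C(3,0)C(3,3)/C(6,3) = 1/20; then P = C(4,2)/C(14,2) = 6/91
  1 blue: C(3,1)C(3,2)/C(6,3) = 9/20; then P = C(5,2)/C(14,2) = 10/91
  2 blue: C(3,2)C(3,1)/C(6,3) = 9/20; then P = C(6,2)/C(14,2) = 15/91
  3 blue: C(3,3)C(3,0)/C(6,3) = 1/20; then P = C(7,2)/C(14,2) = 3/13
P(both blue) = 9/65 ≈ 0.1385.

9/65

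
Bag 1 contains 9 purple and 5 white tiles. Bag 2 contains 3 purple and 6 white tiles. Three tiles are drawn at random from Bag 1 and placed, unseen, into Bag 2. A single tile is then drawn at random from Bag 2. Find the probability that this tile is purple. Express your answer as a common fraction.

23/56

Condition on how many of the transferred tiles are purple (from Bag 1: 9 purple of 14; then Bag 2 has 12 total).
  0 purple: C(9,0)C(5,3)/C(14,3) = 5/182; then P = 3/12
  1 purple: C(9,1)C(5,2)/C(14,3) = 45/182; then P = 4/12
  2 purple: C(9,2)C(5,1)/C(14,3) = 45/91; then P = 5/12
  3 purple: C(9,3)C(5,0)/C(14,3) = 3/13; then P = 6/12
P(purple from Bag 2) = 23/56 ≈ 0.4107.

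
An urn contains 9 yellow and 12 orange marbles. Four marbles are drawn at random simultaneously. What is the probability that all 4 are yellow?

Unordered draws without replacement: count favorable combinations over C(21,4).
Favorable = C(9,4) · C(12,0) = 126; total = C(21,4) = 5985.
P = 126/5985 = 2/95 ≈ 0.0211.

2/95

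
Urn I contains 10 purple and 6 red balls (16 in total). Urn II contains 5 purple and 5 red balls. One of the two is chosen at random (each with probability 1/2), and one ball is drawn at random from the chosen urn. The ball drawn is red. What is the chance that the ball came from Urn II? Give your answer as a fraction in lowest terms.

P(red | Urn I) = 3/8; P(red | Urn II) = 1/2.
P(red) = 1/2·3/8 + 1/2·1/2 = 7/16.
By Bayes' rule, P(Urn II | red) = 1/4 / 7/16 = 4/7 ≈ 0.5714.

4/7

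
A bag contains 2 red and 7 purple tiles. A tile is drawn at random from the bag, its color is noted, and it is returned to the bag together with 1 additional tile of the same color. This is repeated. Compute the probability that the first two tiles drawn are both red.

1/15

After a red draw the bag holds 3 red out of 10.
P = (2/9)·(3/10) = 1/15 ≈ 0.0667.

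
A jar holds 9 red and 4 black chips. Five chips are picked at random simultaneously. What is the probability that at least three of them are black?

Sum the hypergeometric tail for j = 3,…,4 black chips.
Favorable = C(4,3)·C(9,2) + C(4,4)·C(9,1) = 153; total = C(13,5) = 1287.
P = 153/1287 = 17/143 ≈ 0.1189.

17/143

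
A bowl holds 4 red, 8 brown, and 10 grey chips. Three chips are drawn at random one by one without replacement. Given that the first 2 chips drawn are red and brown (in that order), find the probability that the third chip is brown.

After removing 1 red, 1 brown, the bowl has 7 brown out of 20 remaining.
P(third is brown | given) = 7/20 ≈ 0.3500.

7/20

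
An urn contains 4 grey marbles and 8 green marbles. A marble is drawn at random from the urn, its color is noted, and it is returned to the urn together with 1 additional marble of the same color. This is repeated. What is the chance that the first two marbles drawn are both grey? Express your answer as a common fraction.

5/39

After a grey draw the urn holds 5 grey out of 13.
P = (4/12)·(5/13) = 5/39 ≈ 0.1282.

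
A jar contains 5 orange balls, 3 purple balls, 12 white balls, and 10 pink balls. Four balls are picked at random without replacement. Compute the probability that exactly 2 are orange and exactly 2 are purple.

Unordered draws without replacement: count favorable combinations over C(30,4).
Favorable = C(5,2) · C(3,2) · C(12,0) · C(10,0) = 30; total = C(30,4) = 27405.
P = 30/27405 = 2/1827 ≈ 0.0011.

2/1827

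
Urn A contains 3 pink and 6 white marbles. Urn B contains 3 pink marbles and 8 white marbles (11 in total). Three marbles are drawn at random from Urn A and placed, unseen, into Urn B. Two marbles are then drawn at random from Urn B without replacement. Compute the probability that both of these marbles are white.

181/364

Condition on how many of the transferred marbles are white (from Urn A: 6 white of 9; then Urn B has 14 total).
  0 white: C(6,0)C(3,3)/C(9,3) = 1/84; then P = C(8,2)/C(14,2) = 4/13
  1 white: C(6,1)C(3,2)/C(9,3) = 3/14; then P = C(9,2)/C(14,2) = 36/91
  2 white: C(6,2)C(3,1)/C(9,3) = 15/28; then P = C(10,2)/C(14,2) = 45/91
  3 white: C(6,3)C(3,0)/C(9,3) = 5/21; then P = C(11,2)/C(14,2) = 55/91
P(both white) = 181/364 ≈ 0.4973.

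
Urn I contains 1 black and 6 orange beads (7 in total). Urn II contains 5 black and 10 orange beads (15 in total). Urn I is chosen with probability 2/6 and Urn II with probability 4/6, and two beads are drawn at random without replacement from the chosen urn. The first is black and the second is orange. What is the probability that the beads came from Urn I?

P(E | Urn I) = 1/7; P(E | Urn II) = 5/21.
P(E) = 1/3·1/7 + 2/3·5/21 = 13/63.
By Bayes' rule, P(Urn I | E) = 1/21 / 13/63 = 3/13 ≈ 0.2308.

3/13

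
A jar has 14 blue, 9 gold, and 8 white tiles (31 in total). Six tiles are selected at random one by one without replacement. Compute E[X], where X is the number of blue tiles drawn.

84/31

By linearity of expectation, E[X] = Σ P(draw i is blue); by symmetry each draw (even without replacement) has P(blue) = 14/31.
E[X] = 6 · 14/31 = 84/31 ≈ 2.7097.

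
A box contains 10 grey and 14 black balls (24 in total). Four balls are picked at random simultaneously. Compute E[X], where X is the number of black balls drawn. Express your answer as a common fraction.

By linearity of expectation, E[X] = Σ P(draw i is black); by symmetry each draw (even without replacement) has P(black) = 14/24.
E[X] = 4 · 14/24 = 7/3 ≈ 2.3333.

7/3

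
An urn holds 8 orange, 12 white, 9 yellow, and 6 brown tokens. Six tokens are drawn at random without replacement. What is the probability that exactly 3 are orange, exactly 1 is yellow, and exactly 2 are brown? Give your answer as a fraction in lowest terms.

Unordered draws without replacement: count favorable combinations over C(35,6).
Favorable = C(8,3) · C(12,0) · C(9,1) · C(6,2) = 7560; total = C(35,6) = 1623160.
P = 7560/1623160 = 27/5797 ≈ 0.0047.

27/5797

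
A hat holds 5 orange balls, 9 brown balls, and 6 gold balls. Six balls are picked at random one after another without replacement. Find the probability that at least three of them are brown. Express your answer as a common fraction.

371/646

Sum the hypergeometric tail for j = 3,…,6 brown balls.
Favorable = C(9,3)·C(11,3) + C(9,4)·C(11,2) + C(9,5)·C(11,1) + C(9,6)·C(11,0) = 22260; total = C(20,6) = 38760.
P = 22260/38760 = 371/646 ≈ 0.5743.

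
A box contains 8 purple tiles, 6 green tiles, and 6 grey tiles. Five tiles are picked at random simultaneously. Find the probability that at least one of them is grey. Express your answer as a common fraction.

Use the complement: P(at least one grey) = 1 − P(no grey).
P(none) = C(14,5)/C(20,5) = 2002/15504.
So P = 1 − 2002/15504 = 6751/7752 ≈ 0.8709.

6751/7752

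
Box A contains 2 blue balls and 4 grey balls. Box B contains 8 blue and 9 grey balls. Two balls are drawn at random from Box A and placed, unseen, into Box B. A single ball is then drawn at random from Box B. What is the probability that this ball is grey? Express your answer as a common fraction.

31/57

Condition on how many of the transferred balls are grey (from Box A: 4 grey of 6; then Box B has 19 total).
  0 grey: C(4,0)C(2,2)/C(6,2) = 1/15; then P = 9/19
  1 grey: C(4,1)C(2,1)/C(6,2) = 8/15; then P = 10/19
  2 grey: C(4,2)C(2,0)/C(6,2) = 2/5; then P = 11/19
P(grey from Box B) = 31/57 ≈ 0.5439.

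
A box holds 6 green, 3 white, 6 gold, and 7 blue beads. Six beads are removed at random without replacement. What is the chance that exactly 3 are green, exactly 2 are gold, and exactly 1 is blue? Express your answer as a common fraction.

Unordered draws without replacement: count favorable combinations over C(22,6).
Favorable = C(6,3) · C(3,0) · C(6,2) · C(7,1) = 2100; total = C(22,6) = 74613.
P = 2100/74613 = 100/3553 ≈ 0.0281.

100/3553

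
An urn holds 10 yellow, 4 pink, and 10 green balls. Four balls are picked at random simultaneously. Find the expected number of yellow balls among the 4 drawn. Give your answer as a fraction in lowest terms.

5/3

By linearity of expectation, E[X] = Σ P(draw i is yellow); by symmetry each draw (even without replacement) has P(yellow) = 10/24.
E[X] = 4 · 10/24 = 5/3 ≈ 1.6667.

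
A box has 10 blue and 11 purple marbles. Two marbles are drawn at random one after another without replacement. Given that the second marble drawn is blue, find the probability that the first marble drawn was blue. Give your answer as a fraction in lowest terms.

P(first=blue and the second marble drawn is blue) = (10/21)·(9/20) = 3/14.
P(the second marble drawn is blue) = Σ over first color = 3/14 + 11/42 = 10/21.
By Bayes, P(first=blue | the second marble drawn is blue) = 3/14 / 10/21 = 9/20 ≈ 0.4500.

9/20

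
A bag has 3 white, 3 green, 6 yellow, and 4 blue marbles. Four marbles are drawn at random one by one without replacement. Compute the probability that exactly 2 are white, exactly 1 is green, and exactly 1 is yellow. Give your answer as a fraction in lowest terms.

Unordered draws without replacement: count favorable combinations over C(16,4).
Favorable = C(3,2) · C(3,1) · C(6,1) · C(4,0) = 54; total = C(16,4) = 1820.
P = 54/1820 = 27/910 ≈ 0.0297.

27/910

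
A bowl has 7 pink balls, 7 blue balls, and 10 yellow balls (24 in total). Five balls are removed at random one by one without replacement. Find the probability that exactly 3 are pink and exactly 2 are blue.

Unordered draws without replacement: count favorable combinations over C(24,5).
Favorable = C(7,3) · C(7,2) · C(10,0) = 735; total = C(24,5) = 42504.
P = 735/42504 = 35/2024 ≈ 0.0173.

35/2024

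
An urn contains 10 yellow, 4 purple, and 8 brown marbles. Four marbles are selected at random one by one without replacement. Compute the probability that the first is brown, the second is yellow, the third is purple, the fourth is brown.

Multiply the conditional probability of each draw in order, without replacement, so each draw removes one from its color and from the total.
P = (8/22) · (10/21) · (4/20) · (7/19) = 8/627 ≈ 0.0128.

8/627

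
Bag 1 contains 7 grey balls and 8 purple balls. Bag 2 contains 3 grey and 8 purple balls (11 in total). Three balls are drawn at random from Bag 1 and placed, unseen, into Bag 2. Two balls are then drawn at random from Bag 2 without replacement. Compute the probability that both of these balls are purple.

Condition on how many of the transferred balls are purple (from Bag 1: 8 purple of 15; then Bag 2 has 14 total).
  0 purple: C(8,0)C(7,3)/C(15,3) = 1/13; then P = C(8,2)/C(14,2) = 4/13
  1 purple: C(8,1)C(7,2)/C(15,3) = 24/65; then P = C(9,2)/C(14,2) = 36/91
  2 purple: C(8,2)C(7,1)/C(15,3) = 28/65; then P = C(10,2)/C(14,2) = 45/91
  3 purple: C(8,3)C(7,0)/C(15,3) = 8/65; then P = C(11,2)/C(14,2) = 55/91
P(both purple) = 16/35 ≈ 0.4571.

16/35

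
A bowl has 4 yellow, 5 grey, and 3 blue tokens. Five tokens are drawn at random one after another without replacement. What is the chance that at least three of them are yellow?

5/33

Sum the hypergeometric tail for j = 3,…,4 yellow tokens.
Favorable = C(4,3)·C(8,2) + C(4,4)·C(8,1) = 120; total = C(12,5) = 792.
P = 120/792 = 5/33 ≈ 0.1515.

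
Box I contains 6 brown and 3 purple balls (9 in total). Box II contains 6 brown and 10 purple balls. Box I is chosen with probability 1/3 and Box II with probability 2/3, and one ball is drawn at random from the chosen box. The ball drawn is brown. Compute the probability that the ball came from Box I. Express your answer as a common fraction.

8/17

P(brown | Box I) = 2/3; P(brown | Box II) = 3/8.
P(brown) = 1/3·2/3 + 2/3·3/8 = 17/36.
By Bayes' rule, P(Box I | brown) = 2/9 / 17/36 = 8/17 ≈ 0.4706.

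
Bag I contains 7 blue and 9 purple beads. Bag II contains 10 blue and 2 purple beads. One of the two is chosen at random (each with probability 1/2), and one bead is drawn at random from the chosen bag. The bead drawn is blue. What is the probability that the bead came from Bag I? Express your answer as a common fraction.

21/61

P(blue | Bag I) = 7/16; P(blue | Bag II) = 5/6.
P(blue) = 1/2·7/16 + 1/2·5/6 = 61/96.
By Bayes' rule, P(Bag I | blue) = 7/32 / 61/96 = 21/61 ≈ 0.3443.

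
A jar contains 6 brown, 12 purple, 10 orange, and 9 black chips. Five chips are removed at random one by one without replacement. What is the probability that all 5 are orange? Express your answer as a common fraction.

Unordered draws without replacement: count favorable combinations over C(37,5).
Favorable = C(6,0) · C(12,0) · C(10,5) · C(9,0) = 252; total = C(37,5) = 435897.
P = 252/435897 = 4/6919 ≈ 0.0006.

4/6919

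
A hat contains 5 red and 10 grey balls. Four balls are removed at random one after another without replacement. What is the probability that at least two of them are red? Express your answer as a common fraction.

Sum the hypergeometric tail for j = 2,…,4 red balls.
Favorable = C(5,2)·C(10,2) + C(5,3)·C(10,1) + C(5,4)·C(10,0) = 555; total = C(15,4) = 1365.
P = 555/1365 = 37/91 ≈ 0.4066.

37/91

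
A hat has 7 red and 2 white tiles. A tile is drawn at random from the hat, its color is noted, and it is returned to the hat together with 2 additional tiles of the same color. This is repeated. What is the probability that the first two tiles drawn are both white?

After a white draw the hat holds 4 white out of 11.
P = (2/9)·(4/11) = 8/99 ≈ 0.0808.

8/99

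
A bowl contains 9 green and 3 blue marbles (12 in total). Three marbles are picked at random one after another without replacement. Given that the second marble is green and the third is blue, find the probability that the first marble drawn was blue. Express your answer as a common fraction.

1/5

P(first=blue and the second marble is green and the third is blue) = (3/12)·(9/11)·(2/10) = 9/220.
P(E) = Σ over first color = 9/55 + 9/220 = 9/44.
By Bayes, P(first=blue | E) = 9/220 / 9/44 = 1/5 ≈ 0.2000.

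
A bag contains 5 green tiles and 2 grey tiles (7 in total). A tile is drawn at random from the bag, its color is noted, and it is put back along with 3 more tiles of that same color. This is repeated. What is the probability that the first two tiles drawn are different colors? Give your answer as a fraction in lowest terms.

2/7

Either green then grey, or grey then green; after the first draw the total is 10.
P = (5/7)·(2/10) + (2/7)·(5/10) = 2/7 ≈ 0.2857.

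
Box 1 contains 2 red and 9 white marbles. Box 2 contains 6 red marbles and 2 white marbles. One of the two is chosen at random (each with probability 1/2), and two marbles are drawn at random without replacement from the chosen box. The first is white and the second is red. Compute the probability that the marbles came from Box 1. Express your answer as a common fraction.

42/97

P(E | Box 1) = 9/55; P(E | Box 2) = 3/14.
P(E) = 1/2·9/55 + 1/2·3/14 = 291/1540.
By Bayes' rule, P(Box 1 | E) = 9/110 / 291/1540 = 42/97 ≈ 0.4330.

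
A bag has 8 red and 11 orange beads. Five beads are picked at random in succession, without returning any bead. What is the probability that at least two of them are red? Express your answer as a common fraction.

1421/1938

Sum the hypergeometric tail for j = 2,…,5 red beads.
Favorable = C(8,2)·C(11,3) + C(8,3)·C(11,2) + C(8,4)·C(11,1) + C(8,5)·C(11,0) = 8526; total = C(19,5) = 11628.
P = 8526/11628 = 1421/1938 ≈ 0.7332.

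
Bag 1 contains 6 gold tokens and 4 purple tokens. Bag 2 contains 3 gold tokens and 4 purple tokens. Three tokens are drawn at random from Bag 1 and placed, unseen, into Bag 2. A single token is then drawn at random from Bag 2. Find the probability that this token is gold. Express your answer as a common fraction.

Condition on how many of the transferred tokens are gold (from Bag 1: 6 gold of 10; then Bag 2 has 10 total).
  0 gold: C(6,0)C(4,3)/C(10,3) = 1/30; then P = 3/10
  1 gold: C(6,1)C(4,2)/C(10,3) = 3/10; then P = 4/10
  2 gold: C(6,2)C(4,1)/C(10,3) = 1/2; then P = 5/10
  3 gold: C(6,3)C(4,0)/C(10,3) = 1/6; then P = 6/10
P(gold from Bag 2) = 12/25 ≈ 0.4800.

12/25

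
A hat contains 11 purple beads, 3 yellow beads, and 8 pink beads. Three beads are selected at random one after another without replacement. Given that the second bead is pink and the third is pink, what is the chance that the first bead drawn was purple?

P(first=purple and the second bead is pink and the third is pink) = (11/22)·(8/21)·(7/20) = 1/15.
P(E) = Σ over first color = 1/15 + 1/55 + 2/55 = 4/33.
By Bayes, P(first=purple | E) = 1/15 / 4/33 = 11/20 ≈ 0.5500.

11/20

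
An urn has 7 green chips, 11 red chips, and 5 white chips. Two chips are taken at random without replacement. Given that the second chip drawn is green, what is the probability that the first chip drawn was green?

P(first=green and the second chip drawn is green) = (7/23)·(6/22) = 21/253.
P(the second chip drawn is green) = Σ over first color = 21/253 + 7/46 + 35/506 = 7/23.
By Bayes, P(first=green | the second chip drawn is green) = 21/253 / 7/23 = 3/11 ≈ 0.2727.

3/11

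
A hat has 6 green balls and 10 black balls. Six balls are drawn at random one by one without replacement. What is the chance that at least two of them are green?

Sum the hypergeometric tail for j = 2,…,6 green balls.
Favorable = C(6,2)·C(10,4) + C(6,3)·C(10,3) + C(6,4)·C(10,2) + C(6,5)·C(10,1) + C(6,6)·C(10,0) = 6286; total = C(16,6) = 8008.
P = 6286/8008 = 449/572 ≈ 0.7850.

449/572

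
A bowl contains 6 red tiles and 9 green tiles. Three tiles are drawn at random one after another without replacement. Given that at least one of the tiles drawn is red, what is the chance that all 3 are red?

20/371

P(all 3 red) = C(6,3)/C(15,3) = 4/91; P(at least one red) = 1 − C(9,3)/C(15,3) = 53/65.
Since 'all 3 red' ⊆ 'at least one red', P(all 3 | at least one) = 4/91 / 53/65 = 20/371 ≈ 0.0539.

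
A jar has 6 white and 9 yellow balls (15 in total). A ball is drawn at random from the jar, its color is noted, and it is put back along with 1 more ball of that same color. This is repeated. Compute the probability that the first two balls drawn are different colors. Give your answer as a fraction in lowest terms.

9/20

Either yellow then white, or white then yellow; after the first draw the total is 16.
P = (9/15)·(6/16) + (6/15)·(9/16) = 9/20 ≈ 0.4500.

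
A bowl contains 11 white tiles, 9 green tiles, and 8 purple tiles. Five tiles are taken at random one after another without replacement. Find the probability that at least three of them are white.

Sum the hypergeometric tail for j = 3,…,5 white tiles.
Favorable = C(11,3)·C(17,2) + C(11,4)·C(17,1) + C(11,5)·C(17,0) = 28512; total = C(28,5) = 98280.
P = 28512/98280 = 132/455 ≈ 0.2901.

132/455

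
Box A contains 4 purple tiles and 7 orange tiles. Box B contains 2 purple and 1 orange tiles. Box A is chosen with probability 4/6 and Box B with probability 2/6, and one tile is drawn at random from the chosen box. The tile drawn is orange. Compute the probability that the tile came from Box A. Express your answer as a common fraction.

P(orange | Box A) = 7/11; P(orange | Box B) = 1/3.
P(orange) = 2/3·7/11 + 1/3·1/3 = 53/99.
By Bayes' rule, P(Box A | orange) = 14/33 / 53/99 = 42/53 ≈ 0.7925.

42/53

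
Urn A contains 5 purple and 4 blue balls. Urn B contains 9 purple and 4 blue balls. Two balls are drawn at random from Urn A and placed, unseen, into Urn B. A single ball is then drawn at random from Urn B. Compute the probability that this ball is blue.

Condition on how many of the transferred balls are blue (from Urn A: 4 blue of 9; then Urn B has 15 total).
  0 blue: C(4,0)C(5,2)/C(9,2) = 5/18; then P = 4/15
  1 blue: C(4,1)C(5,1)/C(9,2) = 5/9; then P = 5/15
  2 blue: C(4,2)C(5,0)/C(9,2) = 1/6; then P = 6/15
P(blue from Urn B) = 44/135 ≈ 0.3259.

44/135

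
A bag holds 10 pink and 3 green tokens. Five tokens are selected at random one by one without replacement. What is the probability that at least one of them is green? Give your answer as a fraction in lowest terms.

115/143

Use the complement: P(at least one green) = 1 − P(no green).
P(none) = C(10,5)/C(13,5) = 252/1287.
So P = 1 − 252/1287 = 115/143 ≈ 0.8042.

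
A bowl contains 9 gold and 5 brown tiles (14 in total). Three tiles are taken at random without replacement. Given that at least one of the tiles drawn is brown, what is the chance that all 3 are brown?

1/28

P(all 3 brown) = C(5,3)/C(14,3) = 5/182; P(at least one brown) = 1 − C(9,3)/C(14,3) = 10/13.
Since 'all 3 brown' ⊆ 'at least one brown', P(all 3 | at least one) = 5/182 / 10/13 = 1/28 ≈ 0.0357.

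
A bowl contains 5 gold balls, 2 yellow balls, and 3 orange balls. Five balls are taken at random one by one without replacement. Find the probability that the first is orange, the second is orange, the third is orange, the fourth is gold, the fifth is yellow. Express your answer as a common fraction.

1/504

Multiply the conditional probability of each draw in order, without replacement, so each draw removes one from its color and from the total.
P = (3/10) · (2/9) · (1/8) · (5/7) · (2/6) = 1/504 ≈ 0.0020.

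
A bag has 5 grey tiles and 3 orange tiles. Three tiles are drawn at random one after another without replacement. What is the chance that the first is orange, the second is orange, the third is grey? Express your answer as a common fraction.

5/56

Multiply the conditional probability of each draw in order, without replacement, so each draw removes one from its color and from the total.
P = (3/8) · (2/7) · (5/6) = 5/56 ≈ 0.0893.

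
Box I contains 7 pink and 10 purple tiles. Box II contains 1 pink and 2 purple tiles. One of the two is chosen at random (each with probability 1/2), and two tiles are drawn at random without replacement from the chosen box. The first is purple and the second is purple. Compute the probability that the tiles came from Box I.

135/271

P(E | Box I) = 45/136; P(E | Box II) = 1/3.
P(E) = 1/2·45/136 + 1/2·1/3 = 271/816.
By Bayes' rule, P(Box I | E) = 45/272 / 271/816 = 135/271 ≈ 0.4982.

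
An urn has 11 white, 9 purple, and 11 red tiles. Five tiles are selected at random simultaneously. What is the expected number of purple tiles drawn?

By linearity of expectation, E[X] = Σ P(draw i is purple); by symmetry each draw (even without replacement) has P(purple) = 9/31.
E[X] = 5 · 9/31 = 45/31 ≈ 1.4516.

45/31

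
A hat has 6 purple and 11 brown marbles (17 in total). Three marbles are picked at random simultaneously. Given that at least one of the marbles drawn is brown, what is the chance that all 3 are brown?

1/4

P(all 3 brown) = C(11,3)/C(17,3) = 33/136; P(at least one brown) = 1 − C(6,3)/C(17,3) = 33/34.
Since 'all 3 brown' ⊆ 'at least one brown', P(all 3 | at least one) = 33/136 / 33/34 = 1/4 ≈ 0.2500.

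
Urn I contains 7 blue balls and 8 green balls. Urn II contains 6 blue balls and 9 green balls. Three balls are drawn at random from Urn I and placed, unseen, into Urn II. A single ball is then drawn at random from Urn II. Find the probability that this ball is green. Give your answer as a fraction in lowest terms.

53/90

Condition on how many of the transferred balls are green (from Urn I: 8 green of 15; then Urn II has 18 total).
  0 green: C(8,0)C(7,3)/C(15,3) = 1/13; then P = 9/18
  1 green: C(8,1)C(7,2)/C(15,3) = 24/65; then P = 10/18
  2 green: C(8,2)C(7,1)/C(15,3) = 28/65; then P = 11/18
  3 green: C(8,3)C(7,0)/C(15,3) = 8/65; then P = 12/18
P(green from Urn II) = 53/90 ≈ 0.5889.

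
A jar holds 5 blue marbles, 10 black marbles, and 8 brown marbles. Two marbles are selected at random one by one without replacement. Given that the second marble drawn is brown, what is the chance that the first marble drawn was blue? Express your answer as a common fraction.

P(first=blue and the second marble drawn is brown) = (5/23)·(8/22) = 20/253.
P(the second marble drawn is brown) = Σ over first color = 20/253 + 40/253 + 28/253 = 8/23.
By Bayes, P(first=blue | the second marble drawn is brown) = 20/253 / 8/23 = 5/22 ≈ 0.2273.

5/22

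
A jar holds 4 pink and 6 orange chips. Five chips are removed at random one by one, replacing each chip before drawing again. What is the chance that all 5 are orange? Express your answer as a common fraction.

Multiply the conditional probability of each draw in order, with replacement (the composition resets each draw).
P = (6/10) · (6/10) · (6/10) · (6/10) · (6/10) = 243/3125 ≈ 0.0778.

243/3125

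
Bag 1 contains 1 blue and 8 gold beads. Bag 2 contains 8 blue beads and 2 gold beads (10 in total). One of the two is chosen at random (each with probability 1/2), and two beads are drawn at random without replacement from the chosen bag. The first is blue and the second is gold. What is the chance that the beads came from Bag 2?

P(E | Bag 1) = 1/9; P(E | Bag 2) = 8/45.
P(E) = 1/2·1/9 + 1/2·8/45 = 13/90.
By Bayes' rule, P(Bag 2 | E) = 4/45 / 13/90 = 8/13 ≈ 0.6154.

8/13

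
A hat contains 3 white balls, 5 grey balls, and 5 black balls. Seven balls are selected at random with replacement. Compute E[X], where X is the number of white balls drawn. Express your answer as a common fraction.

21/13

By linearity of expectation, E[X] = Σ P(draw i is white); each independent draw has P(white) = 3/13.
E[X] = 7 · 3/13 = 21/13 ≈ 1.6154.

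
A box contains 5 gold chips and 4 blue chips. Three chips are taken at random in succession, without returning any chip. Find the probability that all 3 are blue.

Unordered draws without replacement: count favorable combinations over C(9,3).
Favorable = C(5,0) · C(4,3) = 4; total = C(9,3) = 84.
P = 4/84 = 1/21 ≈ 0.0476.

1/21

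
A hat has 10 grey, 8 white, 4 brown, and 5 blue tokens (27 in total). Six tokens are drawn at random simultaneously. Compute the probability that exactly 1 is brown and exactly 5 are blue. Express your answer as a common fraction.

2/148005

Unordered draws without replacement: count favorable combinations over C(27,6).
Favorable = C(10,0) · C(8,0) · C(4,1) · C(5,5) = 4; total = C(27,6) = 296010.
P = 4/296010 = 2/148005 ≈ 0.0000.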